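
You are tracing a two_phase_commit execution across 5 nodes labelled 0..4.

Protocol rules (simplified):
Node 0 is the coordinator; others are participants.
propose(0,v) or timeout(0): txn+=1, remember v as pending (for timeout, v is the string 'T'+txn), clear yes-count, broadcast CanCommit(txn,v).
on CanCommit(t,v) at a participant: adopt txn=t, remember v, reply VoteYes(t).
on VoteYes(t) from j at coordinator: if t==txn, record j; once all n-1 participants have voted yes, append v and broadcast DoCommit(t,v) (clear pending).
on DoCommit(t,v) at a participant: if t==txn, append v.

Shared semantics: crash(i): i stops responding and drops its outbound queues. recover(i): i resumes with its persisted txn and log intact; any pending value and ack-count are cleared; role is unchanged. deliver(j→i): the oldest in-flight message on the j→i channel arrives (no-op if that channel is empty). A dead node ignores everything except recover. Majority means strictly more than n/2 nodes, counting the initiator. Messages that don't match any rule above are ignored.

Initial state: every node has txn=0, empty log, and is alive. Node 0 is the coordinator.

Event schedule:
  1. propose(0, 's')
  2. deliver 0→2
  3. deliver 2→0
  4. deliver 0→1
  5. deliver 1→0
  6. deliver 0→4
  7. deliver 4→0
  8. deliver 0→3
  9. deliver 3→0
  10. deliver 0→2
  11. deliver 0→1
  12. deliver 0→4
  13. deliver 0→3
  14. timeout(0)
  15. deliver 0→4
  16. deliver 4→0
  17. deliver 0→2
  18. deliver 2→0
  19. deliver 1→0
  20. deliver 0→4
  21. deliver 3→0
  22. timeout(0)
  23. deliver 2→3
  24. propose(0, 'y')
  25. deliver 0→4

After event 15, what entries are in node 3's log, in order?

1. propose(0,'s'):  <0:coor t1 ->
2. deliver 0→2:  <2:part t1 ->
3. deliver 2→0:  nop
4. deliver 0→1:  <1:part t1 ->
5. deliver 1→0:  nop
6. deliver 0→4:  <4:part t1 ->
7. deliver 4→0:  nop
8. deliver 0→3:  <3:part t1 ->
9. deliver 3→0:  <0:coor t1 s>
10. deliver 0→2:  <2:part t1 s>
11. deliver 0→1:  <1:part t1 s>
12. deliver 0→4:  <4:part t1 s>
13. deliver 0→3:  <3:part t1 s>
14. timeout(0):  <0:coor t2 s>
15. deliver 0→4:  <4:part t2 s>

s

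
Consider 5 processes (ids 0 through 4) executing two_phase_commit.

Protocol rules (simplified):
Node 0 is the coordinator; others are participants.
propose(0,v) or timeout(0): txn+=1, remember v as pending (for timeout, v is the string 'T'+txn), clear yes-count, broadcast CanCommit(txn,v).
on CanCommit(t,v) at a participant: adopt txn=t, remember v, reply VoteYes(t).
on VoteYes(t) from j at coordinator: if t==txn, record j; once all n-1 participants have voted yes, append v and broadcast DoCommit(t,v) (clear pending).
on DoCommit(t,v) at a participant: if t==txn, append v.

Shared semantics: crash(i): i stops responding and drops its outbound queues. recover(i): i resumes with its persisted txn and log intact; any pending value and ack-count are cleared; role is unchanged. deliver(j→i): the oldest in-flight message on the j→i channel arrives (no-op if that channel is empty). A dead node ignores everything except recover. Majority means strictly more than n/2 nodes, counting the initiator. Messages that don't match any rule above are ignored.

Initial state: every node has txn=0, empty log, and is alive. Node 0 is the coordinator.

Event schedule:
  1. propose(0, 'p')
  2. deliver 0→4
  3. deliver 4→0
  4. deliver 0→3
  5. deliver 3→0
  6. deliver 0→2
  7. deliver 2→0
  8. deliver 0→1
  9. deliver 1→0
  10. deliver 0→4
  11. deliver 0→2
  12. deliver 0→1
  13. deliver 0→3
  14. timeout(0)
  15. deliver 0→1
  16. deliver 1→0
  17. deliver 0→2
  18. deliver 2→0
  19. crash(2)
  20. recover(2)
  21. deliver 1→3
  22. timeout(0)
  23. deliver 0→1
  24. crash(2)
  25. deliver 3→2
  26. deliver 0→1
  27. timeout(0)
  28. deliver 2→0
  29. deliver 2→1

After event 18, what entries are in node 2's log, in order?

step 1 propose(0,'p'): 0={coor,t=1,log=-}
step 2 deliver 0→4: 4={part,t=1,log=-}
step 3 deliver 4→0: —
step 4 deliver 0→3: 3={part,t=1,log=-}
step 5 deliver 3→0: —
step 6 deliver 0→2: 2={part,t=1,log=-}
step 7 deliver 2→0: —
step 8 deliver 0→1: 1={part,t=1,log=-}
step 9 deliver 1→0: 0={coor,t=1,log=p}
step 10 deliver 0→4: 4={part,t=1,log=p}
step 11 deliver 0→2: 2={part,t=1,log=p}
step 12 deliver 0→1: 1={part,t=1,log=p}
step 13 deliver 0→3: 3={part,t=1,log=p}
step 14 timeout(0): 0={coor,t=2,log=p}
step 15 deliver 0→1: 1={part,t=2,log=p}
step 16 deliver 1→0: —
step 17 deliver 0→2: 2={part,t=2,log=p}
step 18 deliver 2→0: —

p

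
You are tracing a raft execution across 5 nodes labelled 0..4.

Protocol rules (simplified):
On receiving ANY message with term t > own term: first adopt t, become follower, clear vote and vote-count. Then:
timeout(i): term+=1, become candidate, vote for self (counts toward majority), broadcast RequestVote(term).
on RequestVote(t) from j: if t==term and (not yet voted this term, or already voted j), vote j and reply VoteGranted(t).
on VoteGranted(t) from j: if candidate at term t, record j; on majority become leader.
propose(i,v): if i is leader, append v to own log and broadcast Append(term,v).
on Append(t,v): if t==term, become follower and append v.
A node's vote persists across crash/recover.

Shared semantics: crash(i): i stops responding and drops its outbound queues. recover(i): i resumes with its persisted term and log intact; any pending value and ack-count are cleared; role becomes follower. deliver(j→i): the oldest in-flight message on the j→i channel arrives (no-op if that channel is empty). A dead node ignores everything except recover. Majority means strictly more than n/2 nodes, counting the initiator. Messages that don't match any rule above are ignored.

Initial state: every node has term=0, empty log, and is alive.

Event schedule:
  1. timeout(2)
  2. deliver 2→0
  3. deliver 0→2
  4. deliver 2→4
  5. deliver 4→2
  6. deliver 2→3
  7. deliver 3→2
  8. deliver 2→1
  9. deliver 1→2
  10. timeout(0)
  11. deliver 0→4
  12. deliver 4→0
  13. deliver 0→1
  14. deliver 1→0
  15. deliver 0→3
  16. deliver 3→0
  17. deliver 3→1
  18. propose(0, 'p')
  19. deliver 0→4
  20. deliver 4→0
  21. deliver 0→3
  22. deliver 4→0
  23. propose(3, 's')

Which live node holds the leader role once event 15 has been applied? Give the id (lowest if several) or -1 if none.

step 1 timeout(2): 2={cand,t=1,log=-}
step 2 deliver 2→0: 0={foll,t=1,log=-}
step 3 deliver 0→2: —
step 4 deliver 2→4: 4={foll,t=1,log=-}
step 5 deliver 4→2: 2={lead,t=1,log=-}
step 6 deliver 2→3: 3={foll,t=1,log=-}
step 7 deliver 3→2: —
step 8 deliver 2→1: 1={foll,t=1,log=-}
step 9 deliver 1→2: —
step 10 timeout(0): 0={cand,t=2,log=-}
step 11 deliver 0→4: 4={foll,t=2,log=-}
step 12 deliver 4→0: —
step 13 deliver 0→1: 1={foll,t=2,log=-}
step 14 deliver 1→0: 0={lead,t=2,log=-}
step 15 deliver 0→3: 3={foll,t=2,log=-}

0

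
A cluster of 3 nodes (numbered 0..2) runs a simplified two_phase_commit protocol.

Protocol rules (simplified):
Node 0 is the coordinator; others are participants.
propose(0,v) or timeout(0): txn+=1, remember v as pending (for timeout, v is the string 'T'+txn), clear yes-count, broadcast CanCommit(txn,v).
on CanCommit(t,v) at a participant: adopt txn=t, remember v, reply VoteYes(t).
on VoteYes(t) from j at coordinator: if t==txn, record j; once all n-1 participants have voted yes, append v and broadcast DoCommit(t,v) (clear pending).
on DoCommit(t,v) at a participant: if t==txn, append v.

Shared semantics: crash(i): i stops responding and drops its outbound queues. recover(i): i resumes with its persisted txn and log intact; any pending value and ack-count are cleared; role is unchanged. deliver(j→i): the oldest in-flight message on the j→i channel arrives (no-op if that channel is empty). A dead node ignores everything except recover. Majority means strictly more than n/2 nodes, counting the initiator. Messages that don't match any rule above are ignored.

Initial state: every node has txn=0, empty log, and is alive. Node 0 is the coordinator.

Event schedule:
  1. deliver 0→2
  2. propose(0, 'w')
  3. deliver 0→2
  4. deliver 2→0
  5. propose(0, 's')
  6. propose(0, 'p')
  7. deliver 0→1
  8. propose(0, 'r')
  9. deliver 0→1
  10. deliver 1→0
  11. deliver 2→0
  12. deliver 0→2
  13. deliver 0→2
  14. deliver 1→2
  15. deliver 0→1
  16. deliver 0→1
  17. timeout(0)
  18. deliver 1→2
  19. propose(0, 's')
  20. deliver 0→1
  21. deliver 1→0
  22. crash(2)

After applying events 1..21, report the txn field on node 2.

[1] deliver 0→2 → ∅
[2] propose(0,'w') → N0(coor t1 [-])
[3] deliver 0→2 → N2(part t1 [-])
[4] deliver 2→0 → ∅
[5] propose(0,'s') → N0(coor t2 [-])
[6] propose(0,'p') → N0(coor t3 [-])
[7] deliver 0→1 → N1(part t1 [-])
[8] propose(0,'r') → N0(coor t4 [-])
[9] deliver 0→1 → N1(part t2 [-])
[10] deliver 1→0 → ∅
[11] deliver 2→0 → ∅
[12] deliver 0→2 → N2(part t2 [-])
[13] deliver 0→2 → N2(part t3 [-])
[14] deliver 1→2 → ∅
[15] deliver 0→1 → N1(part t3 [-])
[16] deliver 0→1 → N1(part t4 [-])
[17] timeout(0) → N0(coor t5 [-])
[18] deliver 1→2 → ∅
[19] propose(0,'s') → N0(coor t6 [-])
[20] deliver 0→1 → N1(part t5 [-])
[21] deliver 1→0 → ∅

3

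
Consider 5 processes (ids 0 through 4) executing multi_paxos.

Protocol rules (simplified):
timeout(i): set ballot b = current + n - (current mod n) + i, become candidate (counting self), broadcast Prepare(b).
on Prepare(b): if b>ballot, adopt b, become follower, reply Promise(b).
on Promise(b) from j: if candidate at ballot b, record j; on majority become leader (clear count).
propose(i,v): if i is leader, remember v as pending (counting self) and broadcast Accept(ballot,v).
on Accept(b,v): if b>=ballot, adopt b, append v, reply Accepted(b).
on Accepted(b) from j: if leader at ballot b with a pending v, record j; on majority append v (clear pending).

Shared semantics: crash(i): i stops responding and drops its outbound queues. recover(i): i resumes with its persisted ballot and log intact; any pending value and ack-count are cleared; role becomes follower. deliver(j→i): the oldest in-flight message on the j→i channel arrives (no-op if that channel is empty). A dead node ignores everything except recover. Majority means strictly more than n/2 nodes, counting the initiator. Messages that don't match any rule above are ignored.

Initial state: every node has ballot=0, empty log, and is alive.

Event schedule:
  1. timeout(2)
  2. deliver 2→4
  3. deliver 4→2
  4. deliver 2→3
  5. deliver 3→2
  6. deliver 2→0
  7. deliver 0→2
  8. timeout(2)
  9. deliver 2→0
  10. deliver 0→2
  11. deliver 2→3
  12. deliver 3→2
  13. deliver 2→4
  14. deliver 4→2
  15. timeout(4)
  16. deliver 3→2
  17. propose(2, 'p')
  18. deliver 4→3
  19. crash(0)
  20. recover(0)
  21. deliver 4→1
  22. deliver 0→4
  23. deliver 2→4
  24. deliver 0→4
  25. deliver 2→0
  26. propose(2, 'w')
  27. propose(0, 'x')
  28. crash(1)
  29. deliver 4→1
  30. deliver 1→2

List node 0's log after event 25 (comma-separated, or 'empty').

e1 timeout(2): 2[cand,b=7,-]
e2 deliver 2→4: 4[foll,b=7,-]
e3 deliver 4→2: ·
e4 deliver 2→3: 3[foll,b=7,-]
e5 deliver 3→2: 2[lead,b=7,-]
e6 deliver 2→0: 0[foll,b=7,-]
e7 deliver 0→2: ·
e8 timeout(2): 2[cand,b=12,-]
e9 deliver 2→0: 0[foll,b=12,-]
e10 deliver 0→2: ·
e11 deliver 2→3: 3[foll,b=12,-]
e12 deliver 3→2: 2[lead,b=12,-]
e13 deliver 2→4: 4[foll,b=12,-]
e14 deliver 4→2: ·
e15 timeout(4): 4[cand,b=19,-]
e16 deliver 3→2: ·
e17 propose(2,'p'): ·
e18 deliver 4→3: 3[foll,b=19,-]
e19 crash(0): 0[✗foll,b=12,-]
e20 recover(0): 0[foll,b=12,-]
e21 deliver 4→1: 1[foll,b=19,-]
e22 deliver 0→4: ·
e23 deliver 2→4: ·
e24 deliver 0→4: ·
e25 deliver 2→0: 0[foll,b=12,p]

p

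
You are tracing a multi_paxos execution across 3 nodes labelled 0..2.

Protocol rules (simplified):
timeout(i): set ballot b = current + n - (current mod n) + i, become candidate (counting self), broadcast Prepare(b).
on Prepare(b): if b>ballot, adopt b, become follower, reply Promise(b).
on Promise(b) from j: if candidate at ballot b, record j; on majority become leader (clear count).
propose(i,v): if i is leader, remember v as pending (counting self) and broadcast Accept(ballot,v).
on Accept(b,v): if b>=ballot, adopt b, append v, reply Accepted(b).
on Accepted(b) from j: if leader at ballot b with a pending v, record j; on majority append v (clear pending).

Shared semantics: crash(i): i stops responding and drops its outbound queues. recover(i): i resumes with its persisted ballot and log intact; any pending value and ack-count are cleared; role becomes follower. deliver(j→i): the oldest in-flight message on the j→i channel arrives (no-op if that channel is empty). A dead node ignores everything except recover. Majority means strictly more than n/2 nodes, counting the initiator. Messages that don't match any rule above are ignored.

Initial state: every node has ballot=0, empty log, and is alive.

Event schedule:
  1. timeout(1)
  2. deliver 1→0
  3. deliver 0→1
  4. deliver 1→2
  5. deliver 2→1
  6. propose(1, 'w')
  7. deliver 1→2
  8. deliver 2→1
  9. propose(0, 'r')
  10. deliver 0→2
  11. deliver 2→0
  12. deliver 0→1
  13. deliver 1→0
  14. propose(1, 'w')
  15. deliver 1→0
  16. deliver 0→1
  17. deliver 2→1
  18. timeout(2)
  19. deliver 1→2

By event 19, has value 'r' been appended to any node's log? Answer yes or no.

no

1. timeout(1):  <1:cand b4 ->
2. deliver 1→0:  <0:foll b4 ->
3. deliver 0→1:  <1:lead b4 ->
4. deliver 1→2:  <2:foll b4 ->
5. deliver 2→1:  nop
6. propose(1,'w'):  nop
7. deliver 1→2:  <2:foll b4 w>
8. deliver 2→1:  <1:lead b4 w>
9. propose(0,'r'):  nop
10. deliver 0→2:  nop
11. deliver 2→0:  nop
12. deliver 0→1:  nop
13. deliver 1→0:  <0:foll b4 w>
14. propose(1,'w'):  nop
15. deliver 1→0:  <0:foll b4 w,w>
16. deliver 0→1:  <1:lead b4 w,w>
17. deliver 2→1:  nop
18. timeout(2):  <2:cand b8 w>
19. deliver 1→2:  nop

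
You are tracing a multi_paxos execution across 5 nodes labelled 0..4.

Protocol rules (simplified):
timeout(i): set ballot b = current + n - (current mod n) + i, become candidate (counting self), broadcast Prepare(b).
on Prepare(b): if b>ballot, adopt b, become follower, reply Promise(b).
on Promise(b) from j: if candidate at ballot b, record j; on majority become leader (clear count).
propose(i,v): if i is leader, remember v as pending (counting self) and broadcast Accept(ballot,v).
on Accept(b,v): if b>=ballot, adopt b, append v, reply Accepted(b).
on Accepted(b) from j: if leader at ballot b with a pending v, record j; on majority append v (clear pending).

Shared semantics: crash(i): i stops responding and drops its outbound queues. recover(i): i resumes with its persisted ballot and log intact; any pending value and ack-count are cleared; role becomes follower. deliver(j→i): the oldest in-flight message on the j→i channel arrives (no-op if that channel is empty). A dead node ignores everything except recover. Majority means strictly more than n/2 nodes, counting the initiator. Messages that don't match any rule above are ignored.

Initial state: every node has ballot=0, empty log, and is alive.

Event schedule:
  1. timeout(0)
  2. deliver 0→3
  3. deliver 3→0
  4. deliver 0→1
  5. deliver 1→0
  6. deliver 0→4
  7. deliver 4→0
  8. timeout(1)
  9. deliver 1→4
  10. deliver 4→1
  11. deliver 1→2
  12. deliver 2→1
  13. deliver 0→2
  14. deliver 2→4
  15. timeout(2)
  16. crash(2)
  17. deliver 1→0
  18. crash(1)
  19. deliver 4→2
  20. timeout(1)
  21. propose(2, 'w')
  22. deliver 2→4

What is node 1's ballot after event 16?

after 1 — timeout(0): n0:cand/b5/[-]
after 2 — deliver 0→3: n3:foll/b5/[-]
after 3 — deliver 3→0: ·
after 4 — deliver 0→1: n1:foll/b5/[-]
after 5 — deliver 1→0: n0:lead/b5/[-]
after 6 — deliver 0→4: n4:foll/b5/[-]
after 7 — deliver 4→0: ·
after 8 — timeout(1): n1:cand/b11/[-]
after 9 — deliver 1→4: n4:foll/b11/[-]
after 10 — deliver 4→1: ·
after 11 — deliver 1→2: n2:foll/b11/[-]
after 12 — deliver 2→1: n1:lead/b11/[-]
after 13 — deliver 0→2: ·
after 14 — deliver 2→4: ·
after 15 — timeout(2): n2:cand/b17/[-]
after 16 — crash(2): n2:✗cand/b17/[-]

11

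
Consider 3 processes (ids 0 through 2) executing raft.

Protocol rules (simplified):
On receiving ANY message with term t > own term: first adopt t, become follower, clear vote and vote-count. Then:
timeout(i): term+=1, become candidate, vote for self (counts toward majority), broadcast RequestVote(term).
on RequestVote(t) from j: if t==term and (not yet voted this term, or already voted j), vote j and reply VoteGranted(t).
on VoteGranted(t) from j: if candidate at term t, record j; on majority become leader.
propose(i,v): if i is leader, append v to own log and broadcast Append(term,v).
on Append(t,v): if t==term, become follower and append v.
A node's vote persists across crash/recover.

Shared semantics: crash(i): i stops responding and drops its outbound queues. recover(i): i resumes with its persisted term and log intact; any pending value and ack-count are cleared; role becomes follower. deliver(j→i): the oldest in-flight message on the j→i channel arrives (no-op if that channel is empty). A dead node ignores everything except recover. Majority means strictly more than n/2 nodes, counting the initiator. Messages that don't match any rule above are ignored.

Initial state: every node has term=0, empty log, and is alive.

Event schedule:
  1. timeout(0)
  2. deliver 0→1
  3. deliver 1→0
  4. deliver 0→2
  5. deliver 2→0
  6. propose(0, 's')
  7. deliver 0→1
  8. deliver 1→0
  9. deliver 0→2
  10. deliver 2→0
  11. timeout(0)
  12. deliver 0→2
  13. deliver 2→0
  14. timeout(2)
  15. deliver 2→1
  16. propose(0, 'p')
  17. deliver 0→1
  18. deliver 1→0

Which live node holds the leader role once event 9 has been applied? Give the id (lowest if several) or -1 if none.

0

step 1 timeout(0): 0={cand,t=1,log=-}
step 2 deliver 0→1: 1={foll,t=1,log=-}
step 3 deliver 1→0: 0={lead,t=1,log=-}
step 4 deliver 0→2: 2={foll,t=1,log=-}
step 5 deliver 2→0: —
step 6 propose(0,'s'): 0={lead,t=1,log=s}
step 7 deliver 0→1: 1={foll,t=1,log=s}
step 8 deliver 1→0: —
step 9 deliver 0→2: 2={foll,t=1,log=s}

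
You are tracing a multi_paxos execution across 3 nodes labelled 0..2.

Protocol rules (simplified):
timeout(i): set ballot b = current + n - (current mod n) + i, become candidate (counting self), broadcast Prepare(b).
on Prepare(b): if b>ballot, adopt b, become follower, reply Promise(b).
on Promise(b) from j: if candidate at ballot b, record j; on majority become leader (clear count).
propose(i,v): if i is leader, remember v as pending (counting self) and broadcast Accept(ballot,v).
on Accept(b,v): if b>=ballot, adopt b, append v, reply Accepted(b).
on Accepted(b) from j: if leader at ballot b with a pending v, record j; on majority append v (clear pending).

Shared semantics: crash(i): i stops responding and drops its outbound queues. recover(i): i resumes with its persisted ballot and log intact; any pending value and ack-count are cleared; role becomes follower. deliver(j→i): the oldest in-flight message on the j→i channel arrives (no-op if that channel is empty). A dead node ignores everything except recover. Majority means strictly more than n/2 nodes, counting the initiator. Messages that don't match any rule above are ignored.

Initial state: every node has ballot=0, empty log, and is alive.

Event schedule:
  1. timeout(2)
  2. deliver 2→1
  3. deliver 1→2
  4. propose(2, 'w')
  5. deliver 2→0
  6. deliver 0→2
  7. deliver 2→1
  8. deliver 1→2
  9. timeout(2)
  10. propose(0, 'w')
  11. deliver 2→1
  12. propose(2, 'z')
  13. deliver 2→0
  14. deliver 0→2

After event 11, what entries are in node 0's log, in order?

empty

1. timeout(2):  <2:cand b5 ->
2. deliver 2→1:  <1:foll b5 ->
3. deliver 1→2:  <2:lead b5 ->
4. propose(2,'w'):  nop
5. deliver 2→0:  <0:foll b5 ->
6. deliver 0→2:  nop
7. deliver 2→1:  <1:foll b5 w>
8. deliver 1→2:  <2:lead b5 w>
9. timeout(2):  <2:cand b8 w>
10. propose(0,'w'):  nop
11. deliver 2→1:  <1:foll b8 w>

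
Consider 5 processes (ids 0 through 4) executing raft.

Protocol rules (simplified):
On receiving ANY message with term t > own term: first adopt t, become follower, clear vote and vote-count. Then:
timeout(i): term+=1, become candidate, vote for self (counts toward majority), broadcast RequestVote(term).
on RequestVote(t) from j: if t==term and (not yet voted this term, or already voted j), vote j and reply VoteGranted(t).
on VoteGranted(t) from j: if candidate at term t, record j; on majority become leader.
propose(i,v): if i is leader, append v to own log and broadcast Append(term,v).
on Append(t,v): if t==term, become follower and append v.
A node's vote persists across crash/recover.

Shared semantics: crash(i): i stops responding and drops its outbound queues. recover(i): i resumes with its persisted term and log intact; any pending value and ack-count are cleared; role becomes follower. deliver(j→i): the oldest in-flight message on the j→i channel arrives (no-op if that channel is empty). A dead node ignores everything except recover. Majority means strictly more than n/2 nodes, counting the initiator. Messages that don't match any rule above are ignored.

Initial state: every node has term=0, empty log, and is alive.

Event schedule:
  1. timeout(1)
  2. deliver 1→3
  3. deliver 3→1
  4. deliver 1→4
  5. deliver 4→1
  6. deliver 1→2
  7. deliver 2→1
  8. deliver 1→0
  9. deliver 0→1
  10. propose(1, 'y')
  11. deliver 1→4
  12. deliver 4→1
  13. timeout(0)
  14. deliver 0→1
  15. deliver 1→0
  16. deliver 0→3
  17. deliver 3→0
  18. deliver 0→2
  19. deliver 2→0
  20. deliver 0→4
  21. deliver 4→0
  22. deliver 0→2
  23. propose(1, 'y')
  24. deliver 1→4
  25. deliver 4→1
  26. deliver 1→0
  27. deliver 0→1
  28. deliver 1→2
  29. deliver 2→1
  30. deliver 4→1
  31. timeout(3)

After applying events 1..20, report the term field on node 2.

2

after 1 — timeout(1): n1:cand/t1/[-]
after 2 — deliver 1→3: n3:foll/t1/[-]
after 3 — deliver 3→1: ·
after 4 — deliver 1→4: n4:foll/t1/[-]
after 5 — deliver 4→1: n1:lead/t1/[-]
after 6 — deliver 1→2: n2:foll/t1/[-]
after 7 — deliver 2→1: ·
after 8 — deliver 1→0: n0:foll/t1/[-]
after 9 — deliver 0→1: ·
after 10 — propose(1,'y'): n1:lead/t1/[y]
after 11 — deliver 1→4: n4:foll/t1/[y]
after 12 — deliver 4→1: ·
after 13 — timeout(0): n0:cand/t2/[-]
after 14 — deliver 0→1: n1:foll/t2/[y]
after 15 — deliver 1→0: ·
after 16 — deliver 0→3: n3:foll/t2/[-]
after 17 — deliver 3→0: ·
after 18 — deliver 0→2: n2:foll/t2/[-]
after 19 — deliver 2→0: n0:lead/t2/[-]
after 20 — deliver 0→4: n4:foll/t2/[y]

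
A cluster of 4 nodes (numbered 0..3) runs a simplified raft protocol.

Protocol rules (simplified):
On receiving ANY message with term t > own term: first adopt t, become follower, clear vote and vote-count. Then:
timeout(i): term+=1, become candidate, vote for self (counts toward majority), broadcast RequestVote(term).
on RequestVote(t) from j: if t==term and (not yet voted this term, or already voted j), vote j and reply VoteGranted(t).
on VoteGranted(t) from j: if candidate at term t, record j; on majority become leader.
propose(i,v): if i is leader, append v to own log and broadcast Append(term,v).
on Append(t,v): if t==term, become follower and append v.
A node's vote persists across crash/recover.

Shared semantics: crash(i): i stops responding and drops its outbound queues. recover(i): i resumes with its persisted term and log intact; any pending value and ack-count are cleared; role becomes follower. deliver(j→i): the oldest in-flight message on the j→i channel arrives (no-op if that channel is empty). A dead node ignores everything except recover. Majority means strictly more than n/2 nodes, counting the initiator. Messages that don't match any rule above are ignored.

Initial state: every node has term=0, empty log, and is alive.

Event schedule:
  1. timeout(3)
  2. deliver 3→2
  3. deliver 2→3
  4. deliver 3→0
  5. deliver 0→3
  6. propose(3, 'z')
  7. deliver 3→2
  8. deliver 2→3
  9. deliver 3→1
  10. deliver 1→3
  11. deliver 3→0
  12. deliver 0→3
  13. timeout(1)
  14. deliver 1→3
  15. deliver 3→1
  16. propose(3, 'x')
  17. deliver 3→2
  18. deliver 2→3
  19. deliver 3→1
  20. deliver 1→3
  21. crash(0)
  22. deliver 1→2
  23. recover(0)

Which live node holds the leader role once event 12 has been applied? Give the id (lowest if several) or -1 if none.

e1 timeout(3): 3[cand,t=1,-]
e2 deliver 3→2: 2[foll,t=1,-]
e3 deliver 2→3: ·
e4 deliver 3→0: 0[foll,t=1,-]
e5 deliver 0→3: 3[lead,t=1,-]
e6 propose(3,'z'): 3[lead,t=1,z]
e7 deliver 3→2: 2[foll,t=1,z]
e8 deliver 2→3: ·
e9 deliver 3→1: 1[foll,t=1,-]
e10 deliver 1→3: ·
e11 deliver 3→0: 0[foll,t=1,z]
e12 deliver 0→3: ·

3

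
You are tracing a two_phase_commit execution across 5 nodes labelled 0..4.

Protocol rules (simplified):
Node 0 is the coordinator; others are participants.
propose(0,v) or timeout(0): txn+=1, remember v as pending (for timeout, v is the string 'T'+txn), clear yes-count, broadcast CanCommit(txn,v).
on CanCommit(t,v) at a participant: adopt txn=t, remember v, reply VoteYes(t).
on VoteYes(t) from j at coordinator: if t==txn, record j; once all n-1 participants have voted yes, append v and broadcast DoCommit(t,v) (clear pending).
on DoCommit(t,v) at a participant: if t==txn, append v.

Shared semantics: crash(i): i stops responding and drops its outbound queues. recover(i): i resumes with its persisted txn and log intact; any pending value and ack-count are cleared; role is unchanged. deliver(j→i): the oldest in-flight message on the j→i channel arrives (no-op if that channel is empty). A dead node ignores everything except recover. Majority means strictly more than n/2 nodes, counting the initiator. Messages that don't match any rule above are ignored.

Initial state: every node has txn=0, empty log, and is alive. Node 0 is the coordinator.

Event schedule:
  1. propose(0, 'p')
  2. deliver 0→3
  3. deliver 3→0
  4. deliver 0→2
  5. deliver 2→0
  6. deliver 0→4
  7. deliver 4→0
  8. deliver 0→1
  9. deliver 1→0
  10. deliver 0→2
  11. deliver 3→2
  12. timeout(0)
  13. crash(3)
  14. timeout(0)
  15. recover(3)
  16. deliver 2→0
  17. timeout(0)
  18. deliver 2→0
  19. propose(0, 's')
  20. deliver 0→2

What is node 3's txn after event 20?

1. propose(0,'p'):  <0:coor t1 ->
2. deliver 0→3:  <3:part t1 ->
3. deliver 3→0:  nop
4. deliver 0→2:  <2:part t1 ->
5. deliver 2→0:  nop
6. deliver 0→4:  <4:part t1 ->
7. deliver 4→0:  nop
8. deliver 0→1:  <1:part t1 ->
9. deliver 1→0:  <0:coor t1 p>
10. deliver 0→2:  <2:part t1 p>
11. deliver 3→2:  nop
12. timeout(0):  <0:coor t2 p>
13. crash(3):  <3:✗part t1 ->
14. timeout(0):  <0:coor t3 p>
15. recover(3):  <3:part t1 ->
16. deliver 2→0:  nop
17. timeout(0):  <0:coor t4 p>
18. deliver 2→0:  nop
19. propose(0,'s'):  <0:coor t5 p>
20. deliver 0→2:  <2:part t2 p>

1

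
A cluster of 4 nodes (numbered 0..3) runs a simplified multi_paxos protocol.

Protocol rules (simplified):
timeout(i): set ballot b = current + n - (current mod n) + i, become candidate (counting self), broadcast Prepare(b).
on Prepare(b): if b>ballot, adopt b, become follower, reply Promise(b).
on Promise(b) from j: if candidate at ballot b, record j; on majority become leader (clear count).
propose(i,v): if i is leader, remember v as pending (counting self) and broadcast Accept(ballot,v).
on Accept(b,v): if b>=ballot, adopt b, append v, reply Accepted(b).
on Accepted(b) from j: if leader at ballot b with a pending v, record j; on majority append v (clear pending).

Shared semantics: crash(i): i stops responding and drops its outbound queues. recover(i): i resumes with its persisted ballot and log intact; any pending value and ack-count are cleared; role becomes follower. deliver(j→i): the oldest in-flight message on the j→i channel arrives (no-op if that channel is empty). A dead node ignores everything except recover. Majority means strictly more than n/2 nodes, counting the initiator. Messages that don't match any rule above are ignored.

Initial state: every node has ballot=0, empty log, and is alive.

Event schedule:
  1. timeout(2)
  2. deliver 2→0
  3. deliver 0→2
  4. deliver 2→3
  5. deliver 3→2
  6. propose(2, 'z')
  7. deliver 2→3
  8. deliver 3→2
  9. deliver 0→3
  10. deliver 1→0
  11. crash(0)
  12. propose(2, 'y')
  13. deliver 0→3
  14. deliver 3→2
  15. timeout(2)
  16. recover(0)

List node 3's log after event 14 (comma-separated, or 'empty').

z

step 1 timeout(2): 2={cand,b=6,log=-}
step 2 deliver 2→0: 0={foll,b=6,log=-}
step 3 deliver 0→2: —
step 4 deliver 2→3: 3={foll,b=6,log=-}
step 5 deliver 3→2: 2={lead,b=6,log=-}
step 6 propose(2,'z'): —
step 7 deliver 2→3: 3={foll,b=6,log=z}
step 8 deliver 3→2: —
step 9 deliver 0→3: —
step 10 deliver 1→0: —
step 11 crash(0): 0={✗foll,b=6,log=-}
step 12 propose(2,'y'): —
step 13 deliver 0→3: —
step 14 deliver 3→2: —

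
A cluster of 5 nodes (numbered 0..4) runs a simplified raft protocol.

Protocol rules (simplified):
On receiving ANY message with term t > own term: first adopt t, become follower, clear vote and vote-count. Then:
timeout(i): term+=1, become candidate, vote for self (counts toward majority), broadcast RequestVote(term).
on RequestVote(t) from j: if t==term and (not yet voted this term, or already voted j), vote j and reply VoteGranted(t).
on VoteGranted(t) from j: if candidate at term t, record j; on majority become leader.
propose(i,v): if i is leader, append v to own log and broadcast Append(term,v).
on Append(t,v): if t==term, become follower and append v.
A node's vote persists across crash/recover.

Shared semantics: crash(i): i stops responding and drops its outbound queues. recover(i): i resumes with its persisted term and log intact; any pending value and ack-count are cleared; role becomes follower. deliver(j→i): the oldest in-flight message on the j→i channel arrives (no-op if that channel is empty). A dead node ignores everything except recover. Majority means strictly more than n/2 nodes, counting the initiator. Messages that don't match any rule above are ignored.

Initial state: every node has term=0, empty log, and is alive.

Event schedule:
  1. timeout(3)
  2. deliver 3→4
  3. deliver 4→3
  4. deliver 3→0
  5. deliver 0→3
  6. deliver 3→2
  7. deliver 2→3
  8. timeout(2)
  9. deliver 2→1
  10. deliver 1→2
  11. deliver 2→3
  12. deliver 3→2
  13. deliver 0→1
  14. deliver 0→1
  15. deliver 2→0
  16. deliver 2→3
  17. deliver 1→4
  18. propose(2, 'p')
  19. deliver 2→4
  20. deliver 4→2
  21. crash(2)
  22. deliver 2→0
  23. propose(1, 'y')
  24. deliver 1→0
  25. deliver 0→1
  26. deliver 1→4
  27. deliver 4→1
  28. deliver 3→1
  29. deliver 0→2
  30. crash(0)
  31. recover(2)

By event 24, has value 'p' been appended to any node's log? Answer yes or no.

step 1 timeout(3): 3={cand,t=1,log=-}
step 2 deliver 3→4: 4={foll,t=1,log=-}
step 3 deliver 4→3: —
step 4 deliver 3→0: 0={foll,t=1,log=-}
step 5 deliver 0→3: 3={lead,t=1,log=-}
step 6 deliver 3→2: 2={foll,t=1,log=-}
step 7 deliver 2→3: —
step 8 timeout(2): 2={cand,t=2,log=-}
step 9 deliver 2→1: 1={foll,t=2,log=-}
step 10 deliver 1→2: —
step 11 deliver 2→3: 3={foll,t=2,log=-}
step 12 deliver 3→2: 2={lead,t=2,log=-}
step 13 deliver 0→1: —
step 14 deliver 0→1: —
step 15 deliver 2→0: 0={foll,t=2,log=-}
step 16 deliver 2→3: —
step 17 deliver 1→4: —
step 18 propose(2,'p'): 2={lead,t=2,log=p}
step 19 deliver 2→4: 4={foll,t=2,log=-}
step 20 deliver 4→2: —
step 21 crash(2): 2={✗lead,t=2,log=p}
step 22 deliver 2→0: —
step 23 propose(1,'y'): —
step 24 deliver 1→0: —

yes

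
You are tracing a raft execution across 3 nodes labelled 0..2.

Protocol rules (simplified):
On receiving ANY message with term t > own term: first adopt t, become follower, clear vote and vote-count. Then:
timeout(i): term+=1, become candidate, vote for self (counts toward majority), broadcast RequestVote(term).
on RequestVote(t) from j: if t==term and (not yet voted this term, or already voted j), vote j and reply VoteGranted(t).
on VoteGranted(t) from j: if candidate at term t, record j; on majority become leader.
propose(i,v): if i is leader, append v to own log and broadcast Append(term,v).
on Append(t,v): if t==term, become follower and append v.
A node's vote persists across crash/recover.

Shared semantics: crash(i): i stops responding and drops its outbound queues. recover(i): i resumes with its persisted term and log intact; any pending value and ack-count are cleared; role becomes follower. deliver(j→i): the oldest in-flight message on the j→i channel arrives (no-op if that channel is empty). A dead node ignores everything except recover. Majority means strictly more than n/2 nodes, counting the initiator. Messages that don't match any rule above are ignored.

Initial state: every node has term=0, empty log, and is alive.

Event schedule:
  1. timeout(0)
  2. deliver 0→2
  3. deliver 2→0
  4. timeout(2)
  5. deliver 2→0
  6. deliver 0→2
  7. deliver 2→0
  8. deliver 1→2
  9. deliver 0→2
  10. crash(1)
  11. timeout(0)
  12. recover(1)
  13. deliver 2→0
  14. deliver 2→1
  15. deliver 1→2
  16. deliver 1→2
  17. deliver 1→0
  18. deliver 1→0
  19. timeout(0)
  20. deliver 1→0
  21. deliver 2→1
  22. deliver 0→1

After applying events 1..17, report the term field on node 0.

step 1 timeout(0): 0={cand,t=1,log=-}
step 2 deliver 0→2: 2={foll,t=1,log=-}
step 3 deliver 2→0: 0={lead,t=1,log=-}
step 4 timeout(2): 2={cand,t=2,log=-}
step 5 deliver 2→0: 0={foll,t=2,log=-}
step 6 deliver 0→2: 2={lead,t=2,log=-}
step 7 deliver 2→0: —
step 8 deliver 1→2: —
step 9 deliver 0→2: —
step 10 crash(1): 1={✗foll,t=0,log=-}
step 11 timeout(0): 0={cand,t=3,log=-}
step 12 recover(1): 1={foll,t=0,log=-}
step 13 deliver 2→0: —
step 14 deliver 2→1: 1={foll,t=2,log=-}
step 15 deliver 1→2: —
step 16 deliver 1→2: —
step 17 deliver 1→0: —

3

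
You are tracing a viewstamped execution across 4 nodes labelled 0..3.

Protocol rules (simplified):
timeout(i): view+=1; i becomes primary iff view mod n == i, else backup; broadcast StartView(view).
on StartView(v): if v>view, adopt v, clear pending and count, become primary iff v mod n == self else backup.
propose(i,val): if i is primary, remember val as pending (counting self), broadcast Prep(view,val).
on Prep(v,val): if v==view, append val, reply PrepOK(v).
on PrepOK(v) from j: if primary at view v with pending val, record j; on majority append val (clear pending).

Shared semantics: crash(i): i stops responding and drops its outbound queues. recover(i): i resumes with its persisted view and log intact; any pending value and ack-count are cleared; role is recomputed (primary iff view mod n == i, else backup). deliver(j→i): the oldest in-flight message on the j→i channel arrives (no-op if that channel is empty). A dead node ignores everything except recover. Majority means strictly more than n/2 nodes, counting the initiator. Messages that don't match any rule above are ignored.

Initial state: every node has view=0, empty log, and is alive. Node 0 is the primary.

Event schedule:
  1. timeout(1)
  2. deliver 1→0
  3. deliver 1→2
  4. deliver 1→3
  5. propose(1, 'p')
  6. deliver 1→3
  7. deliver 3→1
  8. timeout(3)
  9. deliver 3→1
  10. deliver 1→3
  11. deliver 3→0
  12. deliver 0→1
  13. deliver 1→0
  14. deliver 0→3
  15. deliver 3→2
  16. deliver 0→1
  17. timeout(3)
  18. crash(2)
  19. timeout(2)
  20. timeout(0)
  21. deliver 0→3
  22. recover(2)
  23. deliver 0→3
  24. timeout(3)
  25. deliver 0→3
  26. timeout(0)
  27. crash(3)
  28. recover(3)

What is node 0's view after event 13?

after 1 — timeout(1): n1:prim/v1/[-]
after 2 — deliver 1→0: n0:back/v1/[-]
after 3 — deliver 1→2: n2:back/v1/[-]
after 4 — deliver 1→3: n3:back/v1/[-]
after 5 — propose(1,'p'): ·
after 6 — deliver 1→3: n3:back/v1/[p]
after 7 — deliver 3→1: ·
after 8 — timeout(3): n3:back/v2/[p]
after 9 — deliver 3→1: n1:back/v2/[-]
after 10 — deliver 1→3: ·
after 11 — deliver 3→0: n0:back/v2/[-]
after 12 — deliver 0→1: ·
after 13 — deliver 1→0: ·

2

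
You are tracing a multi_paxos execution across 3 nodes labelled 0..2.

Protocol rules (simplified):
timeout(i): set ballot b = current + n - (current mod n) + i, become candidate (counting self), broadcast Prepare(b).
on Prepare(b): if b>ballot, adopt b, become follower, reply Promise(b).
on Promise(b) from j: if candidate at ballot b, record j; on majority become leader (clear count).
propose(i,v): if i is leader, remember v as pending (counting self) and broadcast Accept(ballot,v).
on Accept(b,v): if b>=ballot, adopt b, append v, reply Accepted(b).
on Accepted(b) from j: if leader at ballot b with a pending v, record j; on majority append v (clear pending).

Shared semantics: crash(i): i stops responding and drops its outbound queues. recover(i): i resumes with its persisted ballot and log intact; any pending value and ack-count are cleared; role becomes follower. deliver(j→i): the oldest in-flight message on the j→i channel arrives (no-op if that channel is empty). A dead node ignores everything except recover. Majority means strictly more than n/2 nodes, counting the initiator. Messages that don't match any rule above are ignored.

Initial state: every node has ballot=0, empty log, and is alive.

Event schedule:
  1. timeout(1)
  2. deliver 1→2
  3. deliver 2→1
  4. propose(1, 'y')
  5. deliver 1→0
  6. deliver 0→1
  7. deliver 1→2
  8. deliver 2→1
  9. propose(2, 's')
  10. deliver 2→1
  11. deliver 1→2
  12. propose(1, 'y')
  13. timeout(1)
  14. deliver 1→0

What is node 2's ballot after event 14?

4

[1] timeout(1) → N1(cand b4 [-])
[2] deliver 1→2 → N2(foll b4 [-])
[3] deliver 2→1 → N1(lead b4 [-])
[4] propose(1,'y') → ∅
[5] deliver 1→0 → N0(foll b4 [-])
[6] deliver 0→1 → ∅
[7] deliver 1→2 → N2(foll b4 [y])
[8] deliver 2→1 → N1(lead b4 [y])
[9] propose(2,'s') → ∅
[10] deliver 2→1 → ∅
[11] deliver 1→2 → ∅
[12] propose(1,'y') → ∅
[13] timeout(1) → N1(cand b7 [y])
[14] deliver 1→0 → N0(foll b4 [y])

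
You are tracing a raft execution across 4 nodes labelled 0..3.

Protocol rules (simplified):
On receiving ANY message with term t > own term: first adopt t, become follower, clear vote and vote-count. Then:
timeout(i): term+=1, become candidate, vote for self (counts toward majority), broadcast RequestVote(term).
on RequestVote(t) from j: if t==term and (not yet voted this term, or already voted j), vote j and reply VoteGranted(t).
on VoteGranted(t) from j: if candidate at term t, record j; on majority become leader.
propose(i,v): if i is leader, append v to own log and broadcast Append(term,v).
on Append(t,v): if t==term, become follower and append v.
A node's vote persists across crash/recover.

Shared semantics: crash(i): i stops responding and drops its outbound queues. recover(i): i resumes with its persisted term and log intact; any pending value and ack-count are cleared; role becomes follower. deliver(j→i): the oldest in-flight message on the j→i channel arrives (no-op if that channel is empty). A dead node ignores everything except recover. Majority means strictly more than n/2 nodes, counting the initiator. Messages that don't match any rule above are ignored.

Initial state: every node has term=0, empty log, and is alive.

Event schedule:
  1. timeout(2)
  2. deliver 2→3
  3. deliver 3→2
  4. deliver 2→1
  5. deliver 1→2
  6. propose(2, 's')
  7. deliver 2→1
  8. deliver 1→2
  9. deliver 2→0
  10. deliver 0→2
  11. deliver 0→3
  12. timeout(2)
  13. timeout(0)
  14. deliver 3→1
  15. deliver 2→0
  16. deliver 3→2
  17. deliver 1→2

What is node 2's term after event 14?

2

[1] timeout(2) → N2(cand t1 [-])
[2] deliver 2→3 → N3(foll t1 [-])
[3] deliver 3→2 → ∅
[4] deliver 2→1 → N1(foll t1 [-])
[5] deliver 1→2 → N2(lead t1 [-])
[6] propose(2,'s') → N2(lead t1 [s])
[7] deliver 2→1 → N1(foll t1 [s])
[8] deliver 1→2 → ∅
[9] deliver 2→0 → N0(foll t1 [-])
[10] deliver 0→2 → ∅
[11] deliver 0→3 → ∅
[12] timeout(2) → N2(cand t2 [s])
[13] timeout(0) → N0(cand t2 [-])
[14] deliver 3→1 → ∅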